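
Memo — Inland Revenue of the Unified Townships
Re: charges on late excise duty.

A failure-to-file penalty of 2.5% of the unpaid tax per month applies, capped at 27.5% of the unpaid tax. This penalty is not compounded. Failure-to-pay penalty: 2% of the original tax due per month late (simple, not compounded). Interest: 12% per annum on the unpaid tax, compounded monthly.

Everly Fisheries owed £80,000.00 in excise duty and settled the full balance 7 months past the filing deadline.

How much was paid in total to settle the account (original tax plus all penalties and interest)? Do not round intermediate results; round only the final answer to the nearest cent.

£110,970.83

Failure-to-file: 7 × 2.5% × £80,000.00 = £14,000.00 (under the 27.5% cap)
Failure-to-pay penalty = 2% × £80,000.00 × 7 mo = £11,200.00
Interest (12%/yr ÷ 12 = 1%/month): £80,000.00 × ((1 + 0.01)^7 − 1) = £5,770.8282…
Total = £80,000.00 + £25,200.0000 + £5,770.8282… = £110,970.83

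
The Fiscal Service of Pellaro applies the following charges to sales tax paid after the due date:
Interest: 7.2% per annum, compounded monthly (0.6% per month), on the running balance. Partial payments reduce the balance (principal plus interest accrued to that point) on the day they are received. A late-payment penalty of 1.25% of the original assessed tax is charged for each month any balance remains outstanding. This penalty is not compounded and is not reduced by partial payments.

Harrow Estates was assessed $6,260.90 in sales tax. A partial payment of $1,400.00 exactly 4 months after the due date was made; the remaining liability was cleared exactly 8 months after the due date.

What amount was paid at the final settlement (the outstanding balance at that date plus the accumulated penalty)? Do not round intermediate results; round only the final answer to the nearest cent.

$5,760.00

Balance at month 4: $6,260.9000 × (1 + 0.006)^4 = $6,412.5194…
After $1,400.00 payment: $6,412.5194… − $1,400.00 = $5,012.5194…
Balance at month 8: $5,012.5194… × (1 + 0.006)^4 = $5,133.9069…
Penalty: 8 × 1.25% × $6,260.90 = $626.09
Final settlement = outstanding balance + penalty = $5,133.9069… + $626.09 = $5,760.00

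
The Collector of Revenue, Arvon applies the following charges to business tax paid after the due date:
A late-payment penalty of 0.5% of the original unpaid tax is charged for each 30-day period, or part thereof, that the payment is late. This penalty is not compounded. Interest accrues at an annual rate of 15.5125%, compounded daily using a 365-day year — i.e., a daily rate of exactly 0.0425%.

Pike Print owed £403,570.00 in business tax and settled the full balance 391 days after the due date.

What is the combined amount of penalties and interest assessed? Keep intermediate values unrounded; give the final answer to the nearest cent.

Penalty periods: ⌈391/30⌉ = 14; penalty = 14 × 0.5% × £403,570.00 = £28,249.90
Interest: £403,570.00 × ((1 + 0.000425)^391 − 1) = £403,570.00 × 0.18073804… = £72,940.4495…
Penalties + interest = £28,249.9000 + £72,940.4495… = £101,190.35

£101,190.35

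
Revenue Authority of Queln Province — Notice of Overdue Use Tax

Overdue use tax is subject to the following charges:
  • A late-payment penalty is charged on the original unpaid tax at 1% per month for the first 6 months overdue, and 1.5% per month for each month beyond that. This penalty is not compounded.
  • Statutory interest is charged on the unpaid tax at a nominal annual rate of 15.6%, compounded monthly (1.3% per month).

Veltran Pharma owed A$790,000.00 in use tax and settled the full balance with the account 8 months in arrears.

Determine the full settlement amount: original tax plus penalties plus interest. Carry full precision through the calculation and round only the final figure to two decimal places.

Penalty, months 1–6: 6 × 1% × A$790,000.00 = A$47,400.00
Penalty, months 7–8: 2 × 1.5% × A$790,000.00 = A$23,700.00
Interest: A$790,000.00 × ((1 + 0.013)^8 − 1) = A$790,000.00 × 0.1088571… = A$85,997.0712…
Total = A$790,000.00 + A$71,100.0000 + A$85,997.0712… = A$947,097.07

A$947,097.07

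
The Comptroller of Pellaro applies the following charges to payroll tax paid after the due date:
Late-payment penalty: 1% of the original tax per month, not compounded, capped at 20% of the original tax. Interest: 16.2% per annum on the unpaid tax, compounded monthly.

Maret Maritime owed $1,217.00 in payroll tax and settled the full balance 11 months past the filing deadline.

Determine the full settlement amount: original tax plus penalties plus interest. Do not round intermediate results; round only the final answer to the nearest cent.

$1,544.30

Penalty: 11 × 1% × $1,217.00 = $133.87 (below the 20% cap of $243.40)
Interest (16.2%/yr ÷ 12 = 1.35%/month): $1,217.00 × ((1 + 0.0135)^11 − 1) = $193.4311…
Total = $1,217.00 + $133.8700 + $193.4311… = $1,544.30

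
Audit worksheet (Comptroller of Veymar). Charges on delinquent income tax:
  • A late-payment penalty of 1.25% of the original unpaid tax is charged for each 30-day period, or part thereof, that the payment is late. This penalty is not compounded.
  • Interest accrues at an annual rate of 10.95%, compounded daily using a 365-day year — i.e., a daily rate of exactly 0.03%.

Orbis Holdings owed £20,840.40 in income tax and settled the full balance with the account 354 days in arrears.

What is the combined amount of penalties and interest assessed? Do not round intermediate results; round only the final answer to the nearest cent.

Penalty periods: ⌈354/30⌉ = 12; penalty = 12 × 1.25% × £20,840.40 = £3,126.06
Interest: £20,840.40 × ((1 + 0.0003)^354 − 1) = £20,840.40 × 0.11202655… = £2,334.6782…
Penalties + interest = £3,126.0600 + £2,334.6782… = £5,460.74

£5,460.74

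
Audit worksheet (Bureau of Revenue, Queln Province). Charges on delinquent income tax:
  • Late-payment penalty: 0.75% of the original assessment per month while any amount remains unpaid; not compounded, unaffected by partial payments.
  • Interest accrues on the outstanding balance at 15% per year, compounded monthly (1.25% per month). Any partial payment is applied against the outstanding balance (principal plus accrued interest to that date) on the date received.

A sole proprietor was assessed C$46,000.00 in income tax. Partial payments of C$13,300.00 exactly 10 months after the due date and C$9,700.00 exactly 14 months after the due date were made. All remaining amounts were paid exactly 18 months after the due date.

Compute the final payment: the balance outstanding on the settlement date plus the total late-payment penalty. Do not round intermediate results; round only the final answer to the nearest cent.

C$38,852.73

Balance at month 10: C$46,000.0000 × (1 + 0.0125)^10 = C$52,084.4582…
After C$13,300.00 payment: C$52,084.4582… − C$13,300.00 = C$38,784.4582…
Balance at month 14: C$38,784.4582… × (1 + 0.0125)^4 = C$40,760.3455…
After C$9,700.00 payment: C$40,760.3455… − C$9,700.00 = C$31,060.3455…
Balance at month 18: C$31,060.3455… × (1 + 0.0125)^4 = C$32,642.7252…
Penalty: 18 × 0.75% × C$46,000.00 = C$6,210.00
Final settlement = outstanding balance + penalty = C$32,642.7252… + C$6,210.00 = C$38,852.73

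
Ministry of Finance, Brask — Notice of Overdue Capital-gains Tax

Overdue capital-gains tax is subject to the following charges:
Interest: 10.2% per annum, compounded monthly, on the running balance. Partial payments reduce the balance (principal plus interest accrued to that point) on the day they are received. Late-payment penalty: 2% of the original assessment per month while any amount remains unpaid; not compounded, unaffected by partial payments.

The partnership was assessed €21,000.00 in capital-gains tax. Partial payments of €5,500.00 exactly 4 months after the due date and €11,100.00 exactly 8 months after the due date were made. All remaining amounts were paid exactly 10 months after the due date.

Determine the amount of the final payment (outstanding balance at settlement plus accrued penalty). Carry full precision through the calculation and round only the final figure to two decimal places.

Monthly rate = 10.2% ÷ 12 = 0.85%
Balance at month 4: €21,000.0000 × (1 + 0.0085)^4 = €21,723.1552…
After €5,500.00 payment: €21,723.1552… − €5,500.00 = €16,223.1552…
Balance at month 8: €16,223.1552… × (1 + 0.0085)^4 = €16,781.8151…
After €11,100.00 payment: €16,781.8151… − €11,100.00 = €5,681.8151…
Balance at month 10: €5,681.8151… × (1 + 0.0085)^2 = €5,778.8165…
Penalty: 10 × 2% × €21,000.00 = €4,200.00
Final settlement = outstanding balance + penalty = €5,778.8165… + €4,200.00 = €9,978.82

€9,978.82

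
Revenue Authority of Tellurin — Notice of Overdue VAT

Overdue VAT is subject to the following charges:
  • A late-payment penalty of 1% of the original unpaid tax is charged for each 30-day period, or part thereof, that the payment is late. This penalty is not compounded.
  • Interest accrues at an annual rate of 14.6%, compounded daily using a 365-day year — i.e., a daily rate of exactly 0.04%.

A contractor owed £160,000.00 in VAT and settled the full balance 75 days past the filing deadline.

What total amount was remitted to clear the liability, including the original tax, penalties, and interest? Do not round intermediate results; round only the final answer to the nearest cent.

Penalty periods: ⌈75/30⌉ = 3; penalty = 3 × 1% × £160,000.00 = £4,800.00
Interest: £160,000.00 × ((1 + 0.0004)^75 − 1) = £160,000.00 × 0.03044835… = £4,871.7365…
Total = £160,000.00 + £4,800.0000 + £4,871.7365… = £169,671.74

£169,671.74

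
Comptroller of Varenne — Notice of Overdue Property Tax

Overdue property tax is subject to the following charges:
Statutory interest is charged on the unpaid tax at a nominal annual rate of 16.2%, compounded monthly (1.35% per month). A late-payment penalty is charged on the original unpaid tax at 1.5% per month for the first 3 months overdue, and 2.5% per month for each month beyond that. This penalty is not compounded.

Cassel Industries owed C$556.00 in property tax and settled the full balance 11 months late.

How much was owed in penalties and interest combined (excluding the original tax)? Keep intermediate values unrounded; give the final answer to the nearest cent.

C$224.59

Penalty, months 1–3: 3 × 1.5% × C$556.00 = C$25.02
Penalty, months 4–11: 8 × 2.5% × C$556.00 = C$111.20
Interest: C$556.00 × ((1 + 0.0135)^11 − 1) = C$556.00 × 0.1589409… = C$88.3711…
Penalties + interest = C$136.2200 + C$88.3711… = C$224.59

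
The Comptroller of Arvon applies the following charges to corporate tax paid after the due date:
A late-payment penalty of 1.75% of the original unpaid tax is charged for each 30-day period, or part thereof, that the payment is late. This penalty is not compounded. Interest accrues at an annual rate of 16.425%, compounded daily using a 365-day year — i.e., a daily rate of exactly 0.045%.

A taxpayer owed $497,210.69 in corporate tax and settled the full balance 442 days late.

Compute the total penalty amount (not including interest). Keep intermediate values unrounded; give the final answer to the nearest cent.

Penalty periods: ⌈442/30⌉ = 15; penalty = 15 × 1.75% × $497,210.69 = $130,517.81…

$130,517.81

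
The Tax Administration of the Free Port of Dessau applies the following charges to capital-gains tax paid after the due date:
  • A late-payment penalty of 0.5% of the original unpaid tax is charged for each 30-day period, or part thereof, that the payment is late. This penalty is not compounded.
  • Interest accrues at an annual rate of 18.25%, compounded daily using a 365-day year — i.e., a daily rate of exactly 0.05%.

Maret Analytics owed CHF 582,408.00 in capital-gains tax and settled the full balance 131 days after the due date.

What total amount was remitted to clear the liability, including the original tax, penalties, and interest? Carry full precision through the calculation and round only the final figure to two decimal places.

Penalty periods: ⌈131/30⌉ = 5; penalty = 5 × 0.5% × CHF 582,408.00 = CHF 14,560.20
Interest: CHF 582,408.00 × ((1 + 0.0005)^131 − 1) = CHF 582,408.00 × 0.06767526… = CHF 39,414.6127…
Total = CHF 582,408.00 + CHF 14,560.2000 + CHF 39,414.6127… = CHF 636,382.81

CHF 636,382.81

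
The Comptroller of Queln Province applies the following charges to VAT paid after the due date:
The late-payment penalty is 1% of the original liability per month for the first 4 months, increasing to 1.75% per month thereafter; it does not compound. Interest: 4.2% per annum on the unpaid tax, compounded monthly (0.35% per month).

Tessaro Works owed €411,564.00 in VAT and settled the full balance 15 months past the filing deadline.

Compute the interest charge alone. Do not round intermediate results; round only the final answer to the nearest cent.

€22,144.60

Interest: €411,564.00 × ((1 + 0.0035)^15 − 1) = €411,564.00 × 0.0538060… = €22,144.5980…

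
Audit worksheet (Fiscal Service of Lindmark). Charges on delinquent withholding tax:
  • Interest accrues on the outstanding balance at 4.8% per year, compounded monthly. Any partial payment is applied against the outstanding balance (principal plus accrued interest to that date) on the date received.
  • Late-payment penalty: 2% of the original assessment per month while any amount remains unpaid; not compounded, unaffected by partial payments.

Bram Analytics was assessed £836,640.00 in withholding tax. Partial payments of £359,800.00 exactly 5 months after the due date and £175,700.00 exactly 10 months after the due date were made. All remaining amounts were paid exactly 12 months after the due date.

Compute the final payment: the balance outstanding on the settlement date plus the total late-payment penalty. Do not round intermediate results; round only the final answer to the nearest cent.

£531,383.19

Monthly rate = 4.8% ÷ 12 = 0.4%
Balance at month 5: £836,640.0000 × (1 + 0.004)^5 = £853,507.1989…
After £359,800.00 payment: £853,507.1989… − £359,800.00 = £493,707.1989…
Balance at month 10: £493,707.1989… × (1 + 0.004)^5 = £503,660.6527…
After £175,700.00 payment: £503,660.6527… − £175,700.00 = £327,960.6527…
Balance at month 12: £327,960.6527… × (1 + 0.004)^2 = £330,589.5852…
Penalty: 12 × 2% × £836,640.00 = £200,793.60
Final settlement = outstanding balance + penalty = £330,589.5852… + £200,793.60 = £531,383.19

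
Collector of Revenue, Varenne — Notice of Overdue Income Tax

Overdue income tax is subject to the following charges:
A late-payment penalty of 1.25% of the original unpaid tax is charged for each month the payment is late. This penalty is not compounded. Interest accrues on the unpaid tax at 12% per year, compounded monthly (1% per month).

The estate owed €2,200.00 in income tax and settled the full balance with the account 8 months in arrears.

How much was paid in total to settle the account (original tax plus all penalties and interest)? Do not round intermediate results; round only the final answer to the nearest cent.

€2,602.28

Late-payment penalty: 8 × 1.25% × €2,200.00 = €220.00
Interest: €2,200.00 × ((1 + 0.01)^8 − 1) = €2,200.00 × 0.0828567… = €182.2848…
Total = €2,200.00 + €220.0000 + €182.2848… = €2,602.28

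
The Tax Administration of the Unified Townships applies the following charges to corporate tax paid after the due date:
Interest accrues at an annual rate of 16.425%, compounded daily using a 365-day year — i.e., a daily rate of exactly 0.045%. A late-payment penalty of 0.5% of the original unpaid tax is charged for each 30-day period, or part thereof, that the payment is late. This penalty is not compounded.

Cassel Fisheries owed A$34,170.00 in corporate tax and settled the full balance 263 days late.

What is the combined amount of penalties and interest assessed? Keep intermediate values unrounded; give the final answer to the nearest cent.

Penalty periods: ⌈263/30⌉ = 9; penalty = 9 × 0.5% × A$34,170.00 = A$1,537.65
Interest: A$34,170.00 × ((1 + 0.00045)^263 − 1) = A$34,170.00 × 0.12560805… = A$4,292.0271…
Penalties + interest = A$1,537.6500 + A$4,292.0271… = A$5,829.68

A$5,829.68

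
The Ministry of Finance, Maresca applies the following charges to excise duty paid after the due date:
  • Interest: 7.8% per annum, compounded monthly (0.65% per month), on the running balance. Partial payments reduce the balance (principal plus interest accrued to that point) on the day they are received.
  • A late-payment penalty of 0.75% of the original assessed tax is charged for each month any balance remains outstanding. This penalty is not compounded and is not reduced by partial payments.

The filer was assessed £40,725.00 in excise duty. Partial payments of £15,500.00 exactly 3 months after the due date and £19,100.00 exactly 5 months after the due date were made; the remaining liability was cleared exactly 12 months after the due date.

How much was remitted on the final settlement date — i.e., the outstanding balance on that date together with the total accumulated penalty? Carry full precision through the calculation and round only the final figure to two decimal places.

£11,265.99

Balance at month 3: £40,725.0000 × (1 + 0.0065)^3 = £41,524.3106…
After £15,500.00 payment: £41,524.3106… − £15,500.00 = £26,024.3106…
Balance at month 5: £26,024.3106… × (1 + 0.0065)^2 = £26,363.7261…
After £19,100.00 payment: £26,363.7261… − £19,100.00 = £7,263.7261…
Balance at month 12: £7,263.7261… × (1 + 0.0065)^7 = £7,600.7407…
Penalty: 12 × 0.75% × £40,725.00 = £3,665.25
Final settlement = outstanding balance + penalty = £7,600.7407… + £3,665.25 = £11,265.99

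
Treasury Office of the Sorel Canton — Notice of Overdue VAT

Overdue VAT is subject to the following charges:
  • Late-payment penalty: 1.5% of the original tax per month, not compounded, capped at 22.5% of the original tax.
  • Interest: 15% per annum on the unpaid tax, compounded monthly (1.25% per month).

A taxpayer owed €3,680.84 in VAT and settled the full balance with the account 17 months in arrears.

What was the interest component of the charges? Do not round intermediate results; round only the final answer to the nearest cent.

€865.51

Interest: €3,680.84 × ((1 + 0.0125)^17 − 1) = €3,680.84 × 0.2351382… = €865.5060…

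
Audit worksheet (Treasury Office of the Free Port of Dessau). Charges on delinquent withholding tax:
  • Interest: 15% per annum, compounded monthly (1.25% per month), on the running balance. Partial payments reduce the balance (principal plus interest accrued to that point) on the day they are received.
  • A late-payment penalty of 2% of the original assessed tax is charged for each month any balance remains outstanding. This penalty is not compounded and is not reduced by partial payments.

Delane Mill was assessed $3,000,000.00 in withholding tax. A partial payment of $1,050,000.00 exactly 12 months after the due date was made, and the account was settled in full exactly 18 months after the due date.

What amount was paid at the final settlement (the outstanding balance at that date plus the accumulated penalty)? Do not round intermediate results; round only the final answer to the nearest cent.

$3,700,479.84

Balance at month 12: $3,000,000.0000 × (1 + 0.0125)^12 = $3,482,263.5532…
After $1,050,000.00 payment: $3,482,263.5532… − $1,050,000.00 = $2,432,263.5532…
Balance at month 18: $2,432,263.5532… × (1 + 0.0125)^6 = $2,620,479.8428…
Penalty: 18 × 2% × $3,000,000.00 = $1,080,000.00
Final settlement = outstanding balance + penalty = $2,620,479.8428… + $1,080,000.00 = $3,700,479.84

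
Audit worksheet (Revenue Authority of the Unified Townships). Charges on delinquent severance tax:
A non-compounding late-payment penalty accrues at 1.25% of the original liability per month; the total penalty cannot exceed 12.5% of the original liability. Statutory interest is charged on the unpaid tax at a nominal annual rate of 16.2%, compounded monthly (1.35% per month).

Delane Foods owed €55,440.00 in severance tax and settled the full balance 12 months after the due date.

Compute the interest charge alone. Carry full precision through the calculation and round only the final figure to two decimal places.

Interest: €55,440.00 × ((1 + 0.0135)^12 − 1) = €55,440.00 × 0.1745866… = €9,679.0803…

€9,679.08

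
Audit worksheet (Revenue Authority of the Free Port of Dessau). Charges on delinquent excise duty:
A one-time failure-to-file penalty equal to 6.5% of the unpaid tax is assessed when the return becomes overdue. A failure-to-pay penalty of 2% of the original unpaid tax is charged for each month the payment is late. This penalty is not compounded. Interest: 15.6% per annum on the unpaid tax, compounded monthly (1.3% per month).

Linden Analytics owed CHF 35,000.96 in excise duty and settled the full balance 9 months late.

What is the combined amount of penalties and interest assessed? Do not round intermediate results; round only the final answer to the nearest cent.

CHF 12,889.88

Failure-to-file penalty: 6.5% × CHF 35,000.96 = CHF 2,275.06…
Failure-to-pay penalty = 2% × CHF 35,000.96 × 9 mo = CHF 6,300.17…
Interest: CHF 35,000.96 × ((1 + 0.013)^9 − 1) = CHF 35,000.96 × 0.1232722… = CHF 4,314.6451…
Penalties + interest = CHF 8,575.2352 + CHF 4,314.6451… = CHF 12,889.88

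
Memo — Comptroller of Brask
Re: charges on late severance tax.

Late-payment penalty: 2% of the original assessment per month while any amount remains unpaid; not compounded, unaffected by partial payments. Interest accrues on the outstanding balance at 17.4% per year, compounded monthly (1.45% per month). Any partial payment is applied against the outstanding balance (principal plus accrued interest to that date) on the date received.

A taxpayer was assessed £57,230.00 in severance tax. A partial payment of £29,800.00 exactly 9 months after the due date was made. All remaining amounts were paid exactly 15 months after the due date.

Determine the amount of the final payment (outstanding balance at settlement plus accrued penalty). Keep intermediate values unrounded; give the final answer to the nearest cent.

Balance at month 9: £57,230.0000 × (1 + 0.0145)^9 = £65,146.6680…
After £29,800.00 payment: £65,146.6680… − £29,800.00 = £35,346.6680…
Balance at month 15: £35,346.6680… × (1 + 0.0145)^6 = £38,535.4814…
Penalty: 15 × 2% × £57,230.00 = £17,169.00
Final settlement = outstanding balance + penalty = £38,535.4814… + £17,169.00 = £55,704.48

£55,704.48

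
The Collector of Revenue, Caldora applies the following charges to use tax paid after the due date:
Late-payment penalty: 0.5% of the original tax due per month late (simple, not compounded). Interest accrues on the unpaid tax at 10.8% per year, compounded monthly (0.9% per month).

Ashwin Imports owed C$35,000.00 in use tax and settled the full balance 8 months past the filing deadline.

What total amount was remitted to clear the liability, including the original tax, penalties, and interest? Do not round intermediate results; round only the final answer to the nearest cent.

Late-payment penalty: 8 × 0.5% × C$35,000.00 = C$1,400.00
Interest: C$35,000.00 × ((1 + 0.009)^8 − 1) = C$35,000.00 × 0.0743093… = C$2,600.8250…
Total = C$35,000.00 + C$1,400.0000 + C$2,600.8250… = C$39,000.83

C$39,000.83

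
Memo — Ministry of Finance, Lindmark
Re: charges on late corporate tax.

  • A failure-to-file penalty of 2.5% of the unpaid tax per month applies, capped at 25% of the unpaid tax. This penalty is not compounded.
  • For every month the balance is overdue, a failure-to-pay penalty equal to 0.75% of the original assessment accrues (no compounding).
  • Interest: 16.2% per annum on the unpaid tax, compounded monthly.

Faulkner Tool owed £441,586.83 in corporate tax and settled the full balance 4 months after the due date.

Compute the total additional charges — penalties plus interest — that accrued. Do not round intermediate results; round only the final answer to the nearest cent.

Failure-to-file: 4 × 2.5% × £441,586.83 = £44,158.68… (under the 25% cap)
Failure-to-pay penalty: 4 × 0.75% × £441,586.83 = £13,247.60…
Interest (16.2%/yr ÷ 12 = 1.35%/month): £441,586.83 × ((1 + 0.0135)^4 − 1) = £24,332.9246…
Penalties + interest = £57,406.2879 + £24,332.9246… = £81,739.21

£81,739.21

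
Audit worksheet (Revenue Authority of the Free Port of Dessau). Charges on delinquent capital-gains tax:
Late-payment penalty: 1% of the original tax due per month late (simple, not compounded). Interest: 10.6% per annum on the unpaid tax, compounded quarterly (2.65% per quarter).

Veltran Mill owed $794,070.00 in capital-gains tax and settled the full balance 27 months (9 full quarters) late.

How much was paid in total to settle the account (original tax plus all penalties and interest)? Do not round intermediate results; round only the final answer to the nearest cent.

Late-payment penalty = 1% × $794,070.00 × 27 mo = $214,398.90
Interest: $794,070.00 × ((1 + 0.0265)^9 − 1) = $794,070.00 × 0.2654080… = $210,752.5481…
Total = $794,070.00 + $214,398.9000 + $210,752.5481… = $1,219,221.45

$1,219,221.45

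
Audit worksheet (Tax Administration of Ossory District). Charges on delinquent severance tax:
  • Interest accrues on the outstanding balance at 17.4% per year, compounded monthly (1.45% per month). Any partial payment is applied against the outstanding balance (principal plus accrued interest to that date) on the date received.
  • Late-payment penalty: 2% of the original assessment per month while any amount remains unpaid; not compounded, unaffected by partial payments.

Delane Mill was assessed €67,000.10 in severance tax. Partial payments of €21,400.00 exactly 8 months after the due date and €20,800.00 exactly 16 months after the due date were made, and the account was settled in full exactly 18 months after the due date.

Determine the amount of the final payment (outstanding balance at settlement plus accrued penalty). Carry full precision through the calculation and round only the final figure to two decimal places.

€64,817.48

Balance at month 8: €67,000.1000 × (1 + 0.0145)^8 = €75,178.1894…
After €21,400.00 payment: €75,178.1894… − €21,400.00 = €53,778.1894…
Balance at month 16: €53,778.1894… × (1 + 0.0145)^8 = €60,342.4011…
After €20,800.00 payment: €60,342.4011… − €20,800.00 = €39,542.4011…
Balance at month 18: €39,542.4011… × (1 + 0.0145)^2 = €40,697.4445…
Penalty: 18 × 2% × €67,000.10 = €24,120.04…
Final settlement = outstanding balance + penalty = €40,697.4445… + €24,120.04… = €64,817.48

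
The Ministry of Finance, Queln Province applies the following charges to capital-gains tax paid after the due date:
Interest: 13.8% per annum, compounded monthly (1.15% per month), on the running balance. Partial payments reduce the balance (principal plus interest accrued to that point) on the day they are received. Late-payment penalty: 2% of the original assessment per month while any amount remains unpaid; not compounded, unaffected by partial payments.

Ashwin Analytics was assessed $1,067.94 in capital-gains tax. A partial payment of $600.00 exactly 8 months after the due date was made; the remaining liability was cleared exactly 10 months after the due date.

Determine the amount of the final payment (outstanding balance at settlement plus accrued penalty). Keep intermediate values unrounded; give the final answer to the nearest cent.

Balance at month 8: $1,067.9400 × (1 + 0.0115)^8 = $1,170.2373…
After $600.00 payment: $1,170.2373… − $600.00 = $570.2373…
Balance at month 10: $570.2373… × (1 + 0.0115)^2 = $583.4282…
Penalty: 10 × 2% × $1,067.94 = $213.59…
Final settlement = outstanding balance + penalty = $583.4282… + $213.59… = $797.02

$797.02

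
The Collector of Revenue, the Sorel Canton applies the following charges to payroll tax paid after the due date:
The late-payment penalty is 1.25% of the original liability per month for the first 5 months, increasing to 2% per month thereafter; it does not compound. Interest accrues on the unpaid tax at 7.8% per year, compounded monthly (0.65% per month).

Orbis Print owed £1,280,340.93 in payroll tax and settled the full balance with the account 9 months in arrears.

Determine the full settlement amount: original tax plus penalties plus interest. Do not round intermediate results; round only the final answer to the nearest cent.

Penalty, months 1–5: 5 × 1.25% × £1,280,340.93 = £80,021.31…
Penalty, months 6–9: 4 × 2% × £1,280,340.93 = £102,427.27…
Interest: £1,280,340.93 × ((1 + 0.0065)^9 − 1) = £1,280,340.93 × 0.0600443… = £76,877.1684…
Total = £1,280,340.93 + £182,448.5825… + £76,877.1684… = £1,539,666.68

£1,539,666.68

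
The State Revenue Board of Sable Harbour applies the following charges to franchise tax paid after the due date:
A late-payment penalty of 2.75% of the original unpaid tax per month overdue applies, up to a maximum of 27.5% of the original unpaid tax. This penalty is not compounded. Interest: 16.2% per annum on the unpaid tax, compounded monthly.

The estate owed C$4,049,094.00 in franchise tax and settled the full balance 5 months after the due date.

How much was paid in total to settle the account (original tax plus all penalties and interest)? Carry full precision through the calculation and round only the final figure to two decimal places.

Penalty: 5 × 2.75% × C$4,049,094.00 = C$556,750.43… (below the 27.5% cap of C$1,113,500.85)
Interest (16.2%/yr ÷ 12 = 1.35%/month): C$4,049,094.00 × ((1 + 0.0135)^5 − 1) = C$280,793.6160…
Total = C$4,049,094.00 + C$556,750.4250 + C$280,793.6160… = C$4,886,638.04

C$4,886,638.04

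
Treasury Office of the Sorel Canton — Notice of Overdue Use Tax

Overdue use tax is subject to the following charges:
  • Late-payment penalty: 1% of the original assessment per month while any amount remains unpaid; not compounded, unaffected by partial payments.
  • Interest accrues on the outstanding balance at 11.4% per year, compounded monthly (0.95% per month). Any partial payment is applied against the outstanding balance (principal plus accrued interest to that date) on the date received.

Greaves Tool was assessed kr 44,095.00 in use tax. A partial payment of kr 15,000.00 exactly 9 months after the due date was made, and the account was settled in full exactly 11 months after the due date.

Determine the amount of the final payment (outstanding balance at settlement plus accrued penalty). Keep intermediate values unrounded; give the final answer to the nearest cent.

Balance at month 9: kr 44,095.0000 × (1 + 0.0095)^9 = kr 48,011.6085…
After kr 15,000.00 payment: kr 48,011.6085… − kr 15,000.00 = kr 33,011.6085…
Balance at month 11: kr 33,011.6085… × (1 + 0.0095)^2 = kr 33,641.8084…
Penalty: 11 × 1% × kr 44,095.00 = kr 4,850.45
Final settlement = outstanding balance + penalty = kr 33,641.8084… + kr 4,850.45 = kr 38,492.26

kr 38,492.26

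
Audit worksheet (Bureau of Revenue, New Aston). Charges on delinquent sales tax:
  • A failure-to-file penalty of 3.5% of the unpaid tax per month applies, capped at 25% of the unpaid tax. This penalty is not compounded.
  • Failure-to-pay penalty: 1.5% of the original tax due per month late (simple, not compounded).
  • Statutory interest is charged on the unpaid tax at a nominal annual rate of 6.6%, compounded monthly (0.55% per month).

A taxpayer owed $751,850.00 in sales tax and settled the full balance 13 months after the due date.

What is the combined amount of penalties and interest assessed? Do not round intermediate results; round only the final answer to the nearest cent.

$390,140.79

Failure-to-file: 13 × 3.5% × $751,850.00 = $342,091.75, capped at 25% × $751,850.00 = $187,962.50
Failure-to-pay penalty = 1.5% × $751,850.00 × 13 mo = $146,610.75
Interest: $751,850.00 × ((1 + 0.0055)^13 − 1) = $751,850.00 × 0.0739077… = $55,567.5374…
Penalties + interest = $334,573.2500 + $55,567.5374… = $390,140.79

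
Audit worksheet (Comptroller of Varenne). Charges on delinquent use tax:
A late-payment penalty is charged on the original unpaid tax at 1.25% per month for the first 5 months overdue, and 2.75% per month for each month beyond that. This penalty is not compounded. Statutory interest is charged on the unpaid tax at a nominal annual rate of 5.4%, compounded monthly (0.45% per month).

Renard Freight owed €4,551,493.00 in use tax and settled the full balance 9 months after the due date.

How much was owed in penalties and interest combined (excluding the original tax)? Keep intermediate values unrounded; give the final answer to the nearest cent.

Penalty, months 1–5: 5 × 1.25% × €4,551,493.00 = €284,468.31…
Penalty, months 6–9: 4 × 2.75% × €4,551,493.00 = €500,664.23
Interest: €4,551,493.00 × ((1 + 0.0045)^9 − 1) = €4,551,493.00 × 0.0412367… = €187,688.5805…
Penalties + interest = €785,132.5425 + €187,688.5805… = €972,821.12

€972,821.12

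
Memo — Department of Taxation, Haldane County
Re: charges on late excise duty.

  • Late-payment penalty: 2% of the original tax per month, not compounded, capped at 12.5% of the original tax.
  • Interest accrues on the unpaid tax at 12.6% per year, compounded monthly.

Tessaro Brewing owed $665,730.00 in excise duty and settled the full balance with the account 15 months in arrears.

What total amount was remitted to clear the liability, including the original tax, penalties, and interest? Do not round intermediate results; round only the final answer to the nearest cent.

Penalty (uncapped): 15 × 2% × $665,730.00 = $199,719.00; cap = 12.5% × $665,730.00 = $83,216.25 → penalty = $83,216.25
Interest (12.6%/yr ÷ 12 = 1.05%/month): $665,730.00 × ((1 + 0.0105)^15 − 1) = $112,921.0900…
Total = $665,730.00 + $83,216.2500 + $112,921.0900… = $861,867.34

$861,867.34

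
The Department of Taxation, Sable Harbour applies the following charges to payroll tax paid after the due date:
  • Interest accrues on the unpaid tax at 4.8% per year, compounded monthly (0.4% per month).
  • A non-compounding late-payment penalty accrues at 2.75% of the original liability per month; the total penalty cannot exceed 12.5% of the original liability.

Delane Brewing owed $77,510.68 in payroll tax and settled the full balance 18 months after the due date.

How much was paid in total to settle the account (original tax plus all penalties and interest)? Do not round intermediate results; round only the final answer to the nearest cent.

Penalty (uncapped): 18 × 2.75% × $77,510.68 = $38,367.79…; cap = 12.5% × $77,510.68 = $9,688.84… → penalty = $9,688.84…
Interest: $77,510.68 × ((1 + 0.004)^18 − 1) = $77,510.68 × 0.0745010… = $5,774.6244…
Total = $77,510.68 + $9,688.8350 + $5,774.6244… = $92,974.14

$92,974.14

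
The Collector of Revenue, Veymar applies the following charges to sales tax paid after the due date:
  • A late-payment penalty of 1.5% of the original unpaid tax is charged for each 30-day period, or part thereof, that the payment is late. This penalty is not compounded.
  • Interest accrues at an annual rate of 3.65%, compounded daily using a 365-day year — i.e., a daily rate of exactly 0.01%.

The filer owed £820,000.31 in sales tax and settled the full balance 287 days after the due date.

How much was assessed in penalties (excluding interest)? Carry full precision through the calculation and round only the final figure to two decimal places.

£123,000.05

Penalty periods: ⌈287/30⌉ = 10; penalty = 10 × 1.5% × £820,000.31 = £123,000.05…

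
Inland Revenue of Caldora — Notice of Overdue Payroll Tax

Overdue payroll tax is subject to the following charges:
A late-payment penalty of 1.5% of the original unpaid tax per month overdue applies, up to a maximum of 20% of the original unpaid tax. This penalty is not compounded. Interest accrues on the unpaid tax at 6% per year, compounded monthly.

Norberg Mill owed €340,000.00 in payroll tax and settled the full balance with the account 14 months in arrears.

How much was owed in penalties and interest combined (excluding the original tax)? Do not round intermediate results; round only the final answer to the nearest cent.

€92,589.18

Penalty (uncapped): 14 × 1.5% × €340,000.00 = €71,400.00; cap = 20% × €340,000.00 = €68,000.00 → penalty = €68,000.00
Interest (6%/yr ÷ 12 = 0.5%/month): €340,000.00 × ((1 + 0.005)^14 − 1) = €24,589.1849…
Penalties + interest = €68,000.0000 + €24,589.1849… = €92,589.18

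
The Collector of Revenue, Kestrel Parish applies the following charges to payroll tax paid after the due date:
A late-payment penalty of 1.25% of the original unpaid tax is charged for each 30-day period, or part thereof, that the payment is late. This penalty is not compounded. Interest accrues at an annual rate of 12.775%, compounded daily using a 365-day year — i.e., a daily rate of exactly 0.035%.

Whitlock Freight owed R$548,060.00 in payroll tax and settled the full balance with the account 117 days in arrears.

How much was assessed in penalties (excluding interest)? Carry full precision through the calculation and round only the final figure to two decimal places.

Penalty periods: ⌈117/30⌉ = 4; penalty = 4 × 1.25% × R$548,060.00 = R$27,403.00

R$27,403.00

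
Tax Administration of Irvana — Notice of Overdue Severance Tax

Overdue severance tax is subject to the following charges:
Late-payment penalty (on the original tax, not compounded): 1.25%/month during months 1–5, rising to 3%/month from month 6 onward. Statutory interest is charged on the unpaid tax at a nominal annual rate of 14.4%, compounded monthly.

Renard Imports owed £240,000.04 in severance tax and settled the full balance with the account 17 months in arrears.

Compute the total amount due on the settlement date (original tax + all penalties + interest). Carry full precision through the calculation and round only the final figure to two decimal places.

Penalty, months 1–5: 5 × 1.25% × £240,000.04 = £15,000.00…
Penalty, months 6–17: 12 × 3% × £240,000.04 = £86,400.01…
Interest (14.4%/yr ÷ 12 = 1.2%/month): £240,000.04 × ((1 + 0.012)^17 − 1) = £53,954.4016…
Total = £240,000.04 + £101,400.0169 + £53,954.4016… = £395,354.46

£395,354.46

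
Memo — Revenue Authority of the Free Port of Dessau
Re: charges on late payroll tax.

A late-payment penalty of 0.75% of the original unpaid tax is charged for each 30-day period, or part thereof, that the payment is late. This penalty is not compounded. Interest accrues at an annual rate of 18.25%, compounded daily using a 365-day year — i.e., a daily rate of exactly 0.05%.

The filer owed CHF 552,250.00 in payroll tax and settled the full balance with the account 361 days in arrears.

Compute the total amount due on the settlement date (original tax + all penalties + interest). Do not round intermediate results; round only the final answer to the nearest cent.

CHF 715,308.49

Penalty periods: ⌈361/30⌉ = 13; penalty = 13 × 0.75% × CHF 552,250.00 = CHF 53,844.38…
Interest: CHF 552,250.00 × ((1 + 0.0005)^361 − 1) = CHF 552,250.00 × 0.19776209… = CHF 109,214.1138…
Total = CHF 552,250.00 + CHF 53,844.3750 + CHF 109,214.1138… = CHF 715,308.49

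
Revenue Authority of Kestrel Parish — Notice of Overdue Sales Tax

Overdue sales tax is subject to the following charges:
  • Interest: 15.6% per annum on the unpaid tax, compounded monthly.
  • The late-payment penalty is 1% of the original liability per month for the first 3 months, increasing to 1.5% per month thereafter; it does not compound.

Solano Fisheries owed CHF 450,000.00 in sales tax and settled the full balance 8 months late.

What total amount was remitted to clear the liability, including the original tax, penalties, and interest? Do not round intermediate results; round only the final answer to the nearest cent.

CHF 546,235.67

Penalty, months 1–3: 3 × 1% × CHF 450,000.00 = CHF 13,500.00
Penalty, months 4–8: 5 × 1.5% × CHF 450,000.00 = CHF 33,750.00
Interest (15.6%/yr ÷ 12 = 1.3%/month): CHF 450,000.00 × ((1 + 0.013)^8 − 1) = CHF 48,985.6735…
Total = CHF 450,000.00 + CHF 47,250.0000 + CHF 48,985.6735… = CHF 546,235.67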